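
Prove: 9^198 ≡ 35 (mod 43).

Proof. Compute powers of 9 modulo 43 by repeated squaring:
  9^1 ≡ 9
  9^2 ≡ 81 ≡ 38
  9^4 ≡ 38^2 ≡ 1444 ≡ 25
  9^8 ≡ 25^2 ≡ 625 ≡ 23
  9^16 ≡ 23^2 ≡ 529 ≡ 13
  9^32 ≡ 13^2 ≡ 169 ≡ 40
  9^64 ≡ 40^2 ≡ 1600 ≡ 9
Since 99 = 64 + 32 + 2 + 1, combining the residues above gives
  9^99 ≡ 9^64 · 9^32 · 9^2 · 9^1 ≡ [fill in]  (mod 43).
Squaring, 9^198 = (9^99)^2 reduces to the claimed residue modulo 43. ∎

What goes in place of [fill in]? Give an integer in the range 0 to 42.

9^64 · 9^32 · 9^2 · 9^1 ≡ 9 · 40 · 38 · 9 = 123120.
123120 mod 43 = 11, so 9^99 ≡ 11 (mod 43).

11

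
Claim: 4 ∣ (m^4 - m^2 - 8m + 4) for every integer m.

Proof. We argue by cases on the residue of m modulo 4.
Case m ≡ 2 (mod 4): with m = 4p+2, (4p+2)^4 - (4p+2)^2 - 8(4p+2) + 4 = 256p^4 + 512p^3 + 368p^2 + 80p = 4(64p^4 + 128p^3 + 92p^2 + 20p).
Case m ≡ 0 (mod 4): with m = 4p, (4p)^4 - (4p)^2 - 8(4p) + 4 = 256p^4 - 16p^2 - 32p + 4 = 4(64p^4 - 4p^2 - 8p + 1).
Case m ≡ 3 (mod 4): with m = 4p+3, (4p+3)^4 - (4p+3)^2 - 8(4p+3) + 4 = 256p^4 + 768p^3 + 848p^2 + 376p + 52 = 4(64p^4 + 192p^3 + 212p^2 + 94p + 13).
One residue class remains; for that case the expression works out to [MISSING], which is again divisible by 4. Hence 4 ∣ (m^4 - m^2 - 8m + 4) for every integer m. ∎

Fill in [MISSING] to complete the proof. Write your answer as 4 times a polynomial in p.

Only m ≡ 1 (mod 4) is unaccounted for. Put m = 4p+1:
(4p+1)^4 - (4p+1)^2 - 8(4p+1) + 4 expands to 256p^4 + 256p^3 + 80p^2 - 24p - 4,
and factoring out 4 leaves 4(64p^4 + 64p^3 + 20p^2 - 6p - 1).

4(64p^4 + 64p^3 + 20p^2 - 6p - 1)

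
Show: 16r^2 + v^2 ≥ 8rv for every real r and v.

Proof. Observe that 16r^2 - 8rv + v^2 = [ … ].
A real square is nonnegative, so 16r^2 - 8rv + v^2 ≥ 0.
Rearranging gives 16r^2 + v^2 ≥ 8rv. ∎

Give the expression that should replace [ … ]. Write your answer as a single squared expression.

(4r - v)^2

The leading and trailing coefficients are 4^2 and 1^2, and 8 = 2·4·1, so the trinomial is (4r - v)^2.
Hence 16r^2 - 8rv + v^2 ≥ 0.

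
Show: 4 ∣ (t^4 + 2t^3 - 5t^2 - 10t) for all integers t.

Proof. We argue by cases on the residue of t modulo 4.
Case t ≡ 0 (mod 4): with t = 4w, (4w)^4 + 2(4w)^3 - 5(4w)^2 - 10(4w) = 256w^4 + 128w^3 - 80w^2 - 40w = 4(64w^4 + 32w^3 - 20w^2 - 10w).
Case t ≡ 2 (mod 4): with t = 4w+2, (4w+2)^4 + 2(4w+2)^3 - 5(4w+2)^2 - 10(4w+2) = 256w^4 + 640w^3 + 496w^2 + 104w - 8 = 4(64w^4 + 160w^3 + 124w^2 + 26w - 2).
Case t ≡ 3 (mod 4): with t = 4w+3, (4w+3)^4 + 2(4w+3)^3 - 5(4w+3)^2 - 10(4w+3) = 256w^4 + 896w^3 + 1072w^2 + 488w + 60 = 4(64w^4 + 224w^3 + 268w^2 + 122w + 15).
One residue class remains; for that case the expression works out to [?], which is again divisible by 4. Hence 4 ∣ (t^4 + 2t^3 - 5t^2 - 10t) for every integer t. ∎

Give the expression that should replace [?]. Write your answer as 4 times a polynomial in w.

4(64w^4 + 96w^3 + 28w^2 - 10w - 3)

The residues treated are {0, 2, 3}, so the missing case is t ≡ 1 (mod 4); write t = 4w+1.
Then (4w+1)^4 + 2(4w+1)^3 - 5(4w+1)^2 - 10(4w+1) = 256w^4 + 384w^3 + 112w^2 - 40w - 12 = 4(64w^4 + 96w^3 + 28w^2 - 10w - 3).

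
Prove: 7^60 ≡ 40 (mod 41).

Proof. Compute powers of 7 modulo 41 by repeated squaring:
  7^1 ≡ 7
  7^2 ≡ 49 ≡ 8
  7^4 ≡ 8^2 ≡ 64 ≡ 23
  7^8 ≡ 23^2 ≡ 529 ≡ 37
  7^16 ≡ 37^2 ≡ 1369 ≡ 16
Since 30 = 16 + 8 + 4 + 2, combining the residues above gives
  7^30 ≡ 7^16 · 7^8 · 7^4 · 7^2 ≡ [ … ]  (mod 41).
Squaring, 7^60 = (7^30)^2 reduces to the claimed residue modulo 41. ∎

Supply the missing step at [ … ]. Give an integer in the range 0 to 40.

7^16 · 7^8 · 7^4 · 7^2 ≡ 16 · 37 · 23 · 8 = 108928.
108928 mod 41 = 32, so 7^30 ≡ 32 (mod 41).

32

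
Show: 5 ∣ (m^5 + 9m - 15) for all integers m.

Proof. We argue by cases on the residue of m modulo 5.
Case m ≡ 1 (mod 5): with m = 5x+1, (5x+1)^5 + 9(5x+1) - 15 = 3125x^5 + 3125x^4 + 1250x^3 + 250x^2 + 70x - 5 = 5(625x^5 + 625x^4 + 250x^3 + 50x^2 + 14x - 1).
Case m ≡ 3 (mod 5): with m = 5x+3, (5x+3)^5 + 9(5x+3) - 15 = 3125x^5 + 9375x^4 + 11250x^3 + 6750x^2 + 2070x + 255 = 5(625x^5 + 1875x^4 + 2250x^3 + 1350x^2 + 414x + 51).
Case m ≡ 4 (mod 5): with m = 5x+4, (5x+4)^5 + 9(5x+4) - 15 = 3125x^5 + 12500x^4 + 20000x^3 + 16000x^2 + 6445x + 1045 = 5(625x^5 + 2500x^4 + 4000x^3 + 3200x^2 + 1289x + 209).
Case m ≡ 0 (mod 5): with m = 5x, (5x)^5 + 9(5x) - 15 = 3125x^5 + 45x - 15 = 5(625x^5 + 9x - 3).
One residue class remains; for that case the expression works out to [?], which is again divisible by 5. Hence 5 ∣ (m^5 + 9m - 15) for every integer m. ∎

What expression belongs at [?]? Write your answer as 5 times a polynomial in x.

Only m ≡ 2 (mod 5) is unaccounted for. Put m = 5x+2:
(5x+2)^5 + 9(5x+2) - 15 expands to 3125x^5 + 6250x^4 + 5000x^3 + 2000x^2 + 445x + 35,
and factoring out 5 leaves 5(625x^5 + 1250x^4 + 1000x^3 + 400x^2 + 89x + 7).

5(625x^5 + 1250x^4 + 1000x^3 + 400x^2 + 89x + 7)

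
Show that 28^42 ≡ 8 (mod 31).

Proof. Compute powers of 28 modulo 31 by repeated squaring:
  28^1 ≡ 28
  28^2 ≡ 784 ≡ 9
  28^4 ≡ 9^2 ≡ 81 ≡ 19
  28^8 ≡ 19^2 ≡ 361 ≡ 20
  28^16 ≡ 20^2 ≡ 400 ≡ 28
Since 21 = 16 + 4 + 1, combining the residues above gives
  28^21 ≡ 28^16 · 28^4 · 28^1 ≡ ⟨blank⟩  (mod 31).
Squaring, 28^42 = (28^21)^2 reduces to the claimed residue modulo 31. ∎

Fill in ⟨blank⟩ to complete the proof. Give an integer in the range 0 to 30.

16

Multiply the listed residues: 28 · 19 · 28 = 532 → 14896.
Reducing modulo 31: 14896 = 480·31 + 16, so 28^21 ≡ 16.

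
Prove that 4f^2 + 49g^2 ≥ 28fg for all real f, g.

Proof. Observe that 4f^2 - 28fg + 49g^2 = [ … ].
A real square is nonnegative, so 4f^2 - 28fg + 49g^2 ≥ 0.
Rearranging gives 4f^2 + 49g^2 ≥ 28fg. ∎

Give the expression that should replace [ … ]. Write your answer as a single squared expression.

(2f - 7g)^2

4f^2 - 28fg + 49g^2 is a perfect-square trinomial: the outer terms are (2f)^2 and (7g)^2, and the cross term is -2·2f·7g.
So 4f^2 - 28fg + 49g^2 = (2f - 7g)^2 ≥ 0.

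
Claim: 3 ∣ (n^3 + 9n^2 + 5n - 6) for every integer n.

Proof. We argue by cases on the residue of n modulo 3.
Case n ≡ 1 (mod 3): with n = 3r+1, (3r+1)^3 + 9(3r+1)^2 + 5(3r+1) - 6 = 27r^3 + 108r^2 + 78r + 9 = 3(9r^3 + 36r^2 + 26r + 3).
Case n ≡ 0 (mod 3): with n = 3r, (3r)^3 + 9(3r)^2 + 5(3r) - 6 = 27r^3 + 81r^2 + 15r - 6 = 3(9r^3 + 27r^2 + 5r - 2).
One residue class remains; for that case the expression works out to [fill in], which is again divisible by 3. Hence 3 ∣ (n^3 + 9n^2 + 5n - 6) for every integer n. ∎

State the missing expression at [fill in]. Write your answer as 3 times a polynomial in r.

3(9r^3 + 45r^2 + 53r + 16)

Only n ≡ 2 (mod 3) is unaccounted for. Put n = 3r+2:
(3r+2)^3 + 9(3r+2)^2 + 5(3r+2) - 6 expands to 27r^3 + 135r^2 + 159r + 48,
and factoring out 3 leaves 3(9r^3 + 45r^2 + 53r + 16).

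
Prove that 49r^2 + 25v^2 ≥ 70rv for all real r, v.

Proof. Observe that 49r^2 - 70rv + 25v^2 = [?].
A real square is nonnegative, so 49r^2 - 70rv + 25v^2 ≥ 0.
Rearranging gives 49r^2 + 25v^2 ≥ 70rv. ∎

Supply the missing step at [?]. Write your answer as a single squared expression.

(7r - 5v)^2

49r^2 - 70rv + 25v^2 is a perfect-square trinomial: the outer terms are (7r)^2 and (5v)^2, and the cross term is -2·7r·5v.
So 49r^2 - 70rv + 25v^2 = (7r - 5v)^2 ≥ 0.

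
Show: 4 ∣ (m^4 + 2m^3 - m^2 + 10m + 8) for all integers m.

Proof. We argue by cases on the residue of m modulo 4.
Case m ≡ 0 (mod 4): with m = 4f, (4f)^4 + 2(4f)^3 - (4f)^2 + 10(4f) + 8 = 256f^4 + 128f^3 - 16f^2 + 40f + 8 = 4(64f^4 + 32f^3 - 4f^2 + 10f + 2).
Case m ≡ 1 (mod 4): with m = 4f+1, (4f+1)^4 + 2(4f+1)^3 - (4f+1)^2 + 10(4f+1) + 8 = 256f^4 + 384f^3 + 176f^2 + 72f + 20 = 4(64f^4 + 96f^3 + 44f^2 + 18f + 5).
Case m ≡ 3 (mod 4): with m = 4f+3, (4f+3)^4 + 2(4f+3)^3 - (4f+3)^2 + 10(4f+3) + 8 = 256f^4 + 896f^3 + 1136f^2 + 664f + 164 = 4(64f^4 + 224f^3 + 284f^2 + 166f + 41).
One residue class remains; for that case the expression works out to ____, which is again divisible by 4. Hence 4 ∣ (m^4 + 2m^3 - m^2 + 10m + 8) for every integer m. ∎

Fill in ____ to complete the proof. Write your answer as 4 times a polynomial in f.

4(64f^4 + 160f^3 + 140f^2 + 62f + 14)

Only m ≡ 2 (mod 4) is unaccounted for. Put m = 4f+2:
(4f+2)^4 + 2(4f+2)^3 - (4f+2)^2 + 10(4f+2) + 8 expands to 256f^4 + 640f^3 + 560f^2 + 248f + 56,
and factoring out 4 leaves 4(64f^4 + 160f^3 + 140f^2 + 62f + 14).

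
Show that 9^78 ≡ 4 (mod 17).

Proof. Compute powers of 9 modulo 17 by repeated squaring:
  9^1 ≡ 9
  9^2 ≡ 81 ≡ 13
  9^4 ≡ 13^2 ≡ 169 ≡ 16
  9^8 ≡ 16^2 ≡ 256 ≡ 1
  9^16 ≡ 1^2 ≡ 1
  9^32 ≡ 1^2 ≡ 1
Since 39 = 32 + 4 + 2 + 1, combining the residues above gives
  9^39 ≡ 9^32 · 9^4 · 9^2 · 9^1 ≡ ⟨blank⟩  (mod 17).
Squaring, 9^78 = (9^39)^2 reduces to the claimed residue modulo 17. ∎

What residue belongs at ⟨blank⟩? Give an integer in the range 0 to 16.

Multiply the listed residues: 1 · 16 · 13 · 9 = 16 → 208 → 1872.
Reducing modulo 17: 1872 = 110·17 + 2, so 9^39 ≡ 2.

2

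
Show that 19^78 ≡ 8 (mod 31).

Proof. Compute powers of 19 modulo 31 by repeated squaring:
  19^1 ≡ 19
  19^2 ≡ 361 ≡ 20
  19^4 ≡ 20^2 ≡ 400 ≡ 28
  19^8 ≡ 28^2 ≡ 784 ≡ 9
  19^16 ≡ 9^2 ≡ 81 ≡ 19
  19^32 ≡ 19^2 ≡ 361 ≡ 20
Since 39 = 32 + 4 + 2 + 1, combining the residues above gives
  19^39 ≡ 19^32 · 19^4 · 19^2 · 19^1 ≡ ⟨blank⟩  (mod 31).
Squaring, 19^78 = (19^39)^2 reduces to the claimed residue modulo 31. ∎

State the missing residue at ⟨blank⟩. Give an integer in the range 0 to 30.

19^32 · 19^4 · 19^2 · 19^1 ≡ 20 · 28 · 20 · 19 = 212800.
212800 mod 31 = 16, so 19^39 ≡ 16 (mod 31).

16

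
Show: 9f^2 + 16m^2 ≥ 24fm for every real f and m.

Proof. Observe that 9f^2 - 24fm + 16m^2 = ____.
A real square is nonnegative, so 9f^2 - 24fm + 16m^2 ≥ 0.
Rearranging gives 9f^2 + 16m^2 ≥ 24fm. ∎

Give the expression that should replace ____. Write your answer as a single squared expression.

9f^2 - 24fm + 16m^2 is a perfect-square trinomial: the outer terms are (3f)^2 and (4m)^2, and the cross term is -2·3f·4m.
So 9f^2 - 24fm + 16m^2 = (3f - 4m)^2 ≥ 0.

(3f - 4m)^2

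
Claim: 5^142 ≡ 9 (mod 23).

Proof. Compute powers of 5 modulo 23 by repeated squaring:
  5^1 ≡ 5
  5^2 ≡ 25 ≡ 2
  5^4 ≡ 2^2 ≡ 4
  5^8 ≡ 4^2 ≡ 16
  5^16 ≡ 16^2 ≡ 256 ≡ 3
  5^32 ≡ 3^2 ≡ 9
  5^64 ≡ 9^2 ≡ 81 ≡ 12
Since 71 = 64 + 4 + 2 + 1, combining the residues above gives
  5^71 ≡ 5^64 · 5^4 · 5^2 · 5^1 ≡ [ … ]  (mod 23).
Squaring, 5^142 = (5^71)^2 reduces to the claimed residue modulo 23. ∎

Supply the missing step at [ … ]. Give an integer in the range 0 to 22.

20

Multiply the listed residues: 12 · 4 · 2 · 5 = 48 → 96 → 480.
Reducing modulo 23: 480 = 20·23 + 20, so 5^71 ≡ 20.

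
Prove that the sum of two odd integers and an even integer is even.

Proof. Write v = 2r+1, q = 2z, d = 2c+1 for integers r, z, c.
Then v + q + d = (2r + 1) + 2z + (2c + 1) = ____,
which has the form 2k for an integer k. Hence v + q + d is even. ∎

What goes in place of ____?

2(c + r + z + 1)

(2r + 1) + 2z + (2c + 1) = 2c + 2r + 2z + 2
= 2(c + r + z + 1).
Since c + r + z + 1 is an integer, the sum is of the form 2k for an integer k.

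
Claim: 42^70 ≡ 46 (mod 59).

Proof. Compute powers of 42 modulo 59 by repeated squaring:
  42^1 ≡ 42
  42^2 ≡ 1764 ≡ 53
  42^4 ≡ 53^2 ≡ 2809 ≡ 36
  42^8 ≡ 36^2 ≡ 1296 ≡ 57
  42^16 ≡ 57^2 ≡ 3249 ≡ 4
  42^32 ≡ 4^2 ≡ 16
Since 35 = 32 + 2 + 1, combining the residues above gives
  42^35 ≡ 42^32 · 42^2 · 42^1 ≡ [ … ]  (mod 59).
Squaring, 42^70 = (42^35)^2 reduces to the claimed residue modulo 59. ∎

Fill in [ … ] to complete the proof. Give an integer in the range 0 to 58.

39

42^32 · 42^2 · 42^1 ≡ 16 · 53 · 42 = 35616.
35616 mod 59 = 39, so 42^35 ≡ 39 (mod 59).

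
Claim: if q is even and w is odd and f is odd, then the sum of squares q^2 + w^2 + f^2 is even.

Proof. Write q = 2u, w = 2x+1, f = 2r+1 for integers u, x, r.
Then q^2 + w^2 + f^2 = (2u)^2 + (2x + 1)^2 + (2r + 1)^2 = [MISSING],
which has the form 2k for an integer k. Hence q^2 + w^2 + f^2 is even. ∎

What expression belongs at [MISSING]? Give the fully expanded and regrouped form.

Expanding: (2u)^2 + (2x + 1)^2 + (2r + 1)^2 = 4r^2 + 4r + 4u^2 + 4x^2 + 4x + 2.
Every term is even; pulling out the factor of 2 gives 2(2r^2 + 2r + 2u^2 + 2x^2 + 2x + 1).

2(2r^2 + 2r + 2u^2 + 2x^2 + 2x + 1)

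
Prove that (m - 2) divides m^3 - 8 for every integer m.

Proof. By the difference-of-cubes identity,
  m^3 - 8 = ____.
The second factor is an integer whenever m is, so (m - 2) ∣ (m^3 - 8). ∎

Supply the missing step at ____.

a^3 - b^3 = (a - b)(a^2 + ab + b^2). With a = m, b = 2:
m^3 - 8 = (m - 2)(m^2 + 2m + 4).

(m - 2)(m^2 + 2m + 4)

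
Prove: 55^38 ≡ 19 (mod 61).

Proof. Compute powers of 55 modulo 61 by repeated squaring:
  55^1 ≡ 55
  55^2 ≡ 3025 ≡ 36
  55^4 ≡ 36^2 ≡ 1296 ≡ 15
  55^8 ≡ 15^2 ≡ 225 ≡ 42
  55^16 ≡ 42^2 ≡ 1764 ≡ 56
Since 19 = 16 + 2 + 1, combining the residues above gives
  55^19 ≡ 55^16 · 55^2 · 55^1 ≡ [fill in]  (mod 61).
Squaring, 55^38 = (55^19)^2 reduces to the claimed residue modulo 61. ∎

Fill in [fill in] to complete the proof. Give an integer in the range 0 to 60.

55^16 · 55^2 · 55^1 ≡ 56 · 36 · 55 = 110880.
110880 mod 61 = 43, so 55^19 ≡ 43 (mod 61).

43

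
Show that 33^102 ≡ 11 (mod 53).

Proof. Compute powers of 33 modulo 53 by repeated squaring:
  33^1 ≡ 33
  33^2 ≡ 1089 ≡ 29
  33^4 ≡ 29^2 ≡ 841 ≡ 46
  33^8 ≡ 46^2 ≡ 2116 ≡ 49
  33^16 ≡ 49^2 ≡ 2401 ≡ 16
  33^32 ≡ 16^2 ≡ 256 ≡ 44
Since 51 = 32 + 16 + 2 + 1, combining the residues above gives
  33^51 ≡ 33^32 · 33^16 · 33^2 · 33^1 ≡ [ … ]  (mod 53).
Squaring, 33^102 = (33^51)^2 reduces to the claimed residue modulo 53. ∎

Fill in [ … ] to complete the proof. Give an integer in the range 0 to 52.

45

Multiply the listed residues: 44 · 16 · 29 · 33 = 704 → 20416 → 673728.
Reducing modulo 53: 673728 = 12711·53 + 45, so 33^51 ≡ 45.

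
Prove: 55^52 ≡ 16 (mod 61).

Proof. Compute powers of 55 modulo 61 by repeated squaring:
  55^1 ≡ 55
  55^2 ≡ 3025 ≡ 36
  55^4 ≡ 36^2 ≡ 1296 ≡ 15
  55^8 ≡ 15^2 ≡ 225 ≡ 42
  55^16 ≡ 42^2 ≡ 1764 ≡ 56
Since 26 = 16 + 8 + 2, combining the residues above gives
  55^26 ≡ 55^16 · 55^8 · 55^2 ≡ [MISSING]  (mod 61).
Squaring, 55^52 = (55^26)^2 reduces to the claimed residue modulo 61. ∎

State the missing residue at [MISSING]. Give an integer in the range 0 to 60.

Multiply the listed residues: 56 · 42 · 36 = 2352 → 84672.
Reducing modulo 61: 84672 = 1388·61 + 4, so 55^26 ≡ 4.

4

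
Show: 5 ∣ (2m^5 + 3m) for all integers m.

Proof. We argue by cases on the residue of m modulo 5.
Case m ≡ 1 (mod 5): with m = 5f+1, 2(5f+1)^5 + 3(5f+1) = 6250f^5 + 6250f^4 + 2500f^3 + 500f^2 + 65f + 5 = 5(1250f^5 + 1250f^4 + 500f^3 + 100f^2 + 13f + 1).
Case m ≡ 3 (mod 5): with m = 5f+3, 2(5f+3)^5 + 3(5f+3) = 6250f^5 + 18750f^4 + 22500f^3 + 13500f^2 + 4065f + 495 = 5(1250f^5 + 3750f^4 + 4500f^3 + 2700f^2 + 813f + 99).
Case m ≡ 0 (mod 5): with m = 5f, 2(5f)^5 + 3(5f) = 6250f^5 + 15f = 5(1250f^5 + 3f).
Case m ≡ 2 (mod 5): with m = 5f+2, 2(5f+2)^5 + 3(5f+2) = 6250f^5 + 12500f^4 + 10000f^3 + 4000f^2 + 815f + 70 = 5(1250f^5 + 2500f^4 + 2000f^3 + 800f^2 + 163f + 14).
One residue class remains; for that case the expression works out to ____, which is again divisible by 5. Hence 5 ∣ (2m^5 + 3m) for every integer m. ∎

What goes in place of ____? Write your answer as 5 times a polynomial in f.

The residues treated are {1, 3, 0, 2}, so the missing case is m ≡ 4 (mod 5); write m = 5f+4.
Then 2(5f+4)^5 + 3(5f+4) = 6250f^5 + 25000f^4 + 40000f^3 + 32000f^2 + 12815f + 2060 = 5(1250f^5 + 5000f^4 + 8000f^3 + 6400f^2 + 2563f + 412).

5(1250f^5 + 5000f^4 + 8000f^3 + 6400f^2 + 2563f + 412)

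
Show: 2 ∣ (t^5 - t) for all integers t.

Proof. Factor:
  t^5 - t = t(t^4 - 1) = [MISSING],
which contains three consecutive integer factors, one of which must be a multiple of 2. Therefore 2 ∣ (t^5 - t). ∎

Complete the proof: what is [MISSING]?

t^4 - 1 = (t^2 - 1)(t^2 + 1), and t^2 - 1 = (t-1)(t+1).
So t(t^4 - 1) = (t - 1)t(t + 1)(t^2 + 1).

(t - 1)t(t + 1)(t^2 + 1)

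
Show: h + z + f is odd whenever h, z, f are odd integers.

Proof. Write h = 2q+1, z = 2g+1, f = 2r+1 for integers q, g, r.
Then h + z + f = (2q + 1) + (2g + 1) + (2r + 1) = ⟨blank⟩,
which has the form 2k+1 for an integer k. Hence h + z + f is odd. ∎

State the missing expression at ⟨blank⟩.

2(g + q + r + 1) + 1

(2q + 1) + (2g + 1) + (2r + 1) = 2g + 2q + 2r + 3
= 2(g + q + r + 1) + 1.
Since g + q + r + 1 is an integer, the sum is of the form 2k+1 for an integer k.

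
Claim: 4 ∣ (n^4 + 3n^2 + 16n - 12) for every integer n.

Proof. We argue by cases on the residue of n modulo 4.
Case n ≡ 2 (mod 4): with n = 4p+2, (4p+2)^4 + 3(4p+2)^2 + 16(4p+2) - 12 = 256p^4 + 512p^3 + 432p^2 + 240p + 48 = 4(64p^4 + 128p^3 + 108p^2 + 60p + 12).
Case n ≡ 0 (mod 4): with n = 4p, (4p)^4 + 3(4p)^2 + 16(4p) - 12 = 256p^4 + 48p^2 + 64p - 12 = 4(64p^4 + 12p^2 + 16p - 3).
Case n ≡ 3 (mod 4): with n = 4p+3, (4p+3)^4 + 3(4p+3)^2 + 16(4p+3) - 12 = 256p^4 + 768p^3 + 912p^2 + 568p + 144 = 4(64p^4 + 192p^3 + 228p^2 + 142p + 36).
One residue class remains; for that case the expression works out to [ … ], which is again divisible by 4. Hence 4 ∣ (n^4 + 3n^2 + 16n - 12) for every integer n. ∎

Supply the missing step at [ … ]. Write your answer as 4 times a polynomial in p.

The residues treated are {2, 0, 3}, so the missing case is n ≡ 1 (mod 4); write n = 4p+1.
Then (4p+1)^4 + 3(4p+1)^2 + 16(4p+1) - 12 = 256p^4 + 256p^3 + 144p^2 + 104p + 8 = 4(64p^4 + 64p^3 + 36p^2 + 26p + 2).

4(64p^4 + 64p^3 + 36p^2 + 26p + 2)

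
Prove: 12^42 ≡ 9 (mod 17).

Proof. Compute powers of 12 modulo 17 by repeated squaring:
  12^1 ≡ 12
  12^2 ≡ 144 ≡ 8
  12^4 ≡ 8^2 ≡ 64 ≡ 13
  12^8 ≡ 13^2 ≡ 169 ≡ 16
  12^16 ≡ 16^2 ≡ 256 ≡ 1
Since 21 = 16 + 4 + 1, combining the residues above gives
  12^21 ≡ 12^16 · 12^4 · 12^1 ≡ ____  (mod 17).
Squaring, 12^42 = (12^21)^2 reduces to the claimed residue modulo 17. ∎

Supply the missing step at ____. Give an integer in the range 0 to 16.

12^16 · 12^4 · 12^1 ≡ 1 · 13 · 12 = 156.
156 mod 17 = 3, so 12^21 ≡ 3 (mod 17).

3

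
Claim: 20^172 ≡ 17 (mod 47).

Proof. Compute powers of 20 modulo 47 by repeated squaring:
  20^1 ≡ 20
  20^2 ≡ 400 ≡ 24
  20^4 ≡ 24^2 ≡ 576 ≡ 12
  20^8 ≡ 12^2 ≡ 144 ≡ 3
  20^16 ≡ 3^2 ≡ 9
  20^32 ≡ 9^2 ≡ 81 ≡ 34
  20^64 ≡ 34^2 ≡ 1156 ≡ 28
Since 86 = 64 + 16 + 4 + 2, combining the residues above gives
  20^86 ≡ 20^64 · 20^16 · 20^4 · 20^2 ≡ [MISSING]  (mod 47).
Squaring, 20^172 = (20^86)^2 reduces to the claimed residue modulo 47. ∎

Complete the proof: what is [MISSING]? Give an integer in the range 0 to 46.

Multiply the listed residues: 28 · 9 · 12 · 24 = 252 → 3024 → 72576.
Reducing modulo 47: 72576 = 1544·47 + 8, so 20^86 ≡ 8.

8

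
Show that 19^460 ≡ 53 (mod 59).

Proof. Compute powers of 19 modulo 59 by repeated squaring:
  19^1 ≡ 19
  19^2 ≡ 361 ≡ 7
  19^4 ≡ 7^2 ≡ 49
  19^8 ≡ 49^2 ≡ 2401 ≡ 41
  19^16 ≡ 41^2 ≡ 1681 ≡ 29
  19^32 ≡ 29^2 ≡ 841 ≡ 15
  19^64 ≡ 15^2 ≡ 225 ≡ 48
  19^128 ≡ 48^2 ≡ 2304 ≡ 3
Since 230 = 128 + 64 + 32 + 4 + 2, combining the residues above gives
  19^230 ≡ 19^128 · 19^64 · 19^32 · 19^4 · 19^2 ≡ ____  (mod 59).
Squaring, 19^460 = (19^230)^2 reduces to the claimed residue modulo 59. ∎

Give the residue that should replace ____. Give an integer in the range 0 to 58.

Multiply the listed residues: 3 · 48 · 15 · 49 · 7 = 144 → 2160 → 105840 → 740880.
Reducing modulo 59: 740880 = 12557·59 + 17, so 19^230 ≡ 17.

17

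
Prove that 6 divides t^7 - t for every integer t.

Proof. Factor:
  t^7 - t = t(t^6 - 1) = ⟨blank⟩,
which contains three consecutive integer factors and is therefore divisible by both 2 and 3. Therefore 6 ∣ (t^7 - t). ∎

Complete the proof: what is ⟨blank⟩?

t^6 - 1 = (t^2 - 1)(t^4 + t^2 + 1), and t^2 - 1 = (t-1)(t+1).
So t(t^6 - 1) = (t - 1)t(t + 1)(t^4 + t^2 + 1).

(t - 1)t(t + 1)(t^4 + t^2 + 1)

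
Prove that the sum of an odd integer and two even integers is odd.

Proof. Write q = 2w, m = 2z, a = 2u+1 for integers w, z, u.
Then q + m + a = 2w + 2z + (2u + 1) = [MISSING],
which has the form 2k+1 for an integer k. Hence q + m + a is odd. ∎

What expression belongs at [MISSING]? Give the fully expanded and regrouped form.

Expanding: 2w + 2z + (2u + 1) = 2u + 2w + 2z + 1.
Every term except the constant is even, so this is 2(u + w + z) + 1,
and u + w + z ∈ ℤ gives the required form.

2(u + w + z) + 1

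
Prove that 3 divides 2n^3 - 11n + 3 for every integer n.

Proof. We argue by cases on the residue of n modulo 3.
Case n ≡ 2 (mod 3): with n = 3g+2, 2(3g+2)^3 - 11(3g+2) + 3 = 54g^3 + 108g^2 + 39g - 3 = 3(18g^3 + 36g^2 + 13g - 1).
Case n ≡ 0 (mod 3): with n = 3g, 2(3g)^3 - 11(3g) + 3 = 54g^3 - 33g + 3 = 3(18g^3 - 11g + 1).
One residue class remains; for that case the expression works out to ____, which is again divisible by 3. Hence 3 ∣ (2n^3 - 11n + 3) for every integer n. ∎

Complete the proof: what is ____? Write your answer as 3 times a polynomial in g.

The residues treated are {2, 0}, so the missing case is n ≡ 1 (mod 3); write n = 3g+1.
Then 2(3g+1)^3 - 11(3g+1) + 3 = 54g^3 + 54g^2 - 15g - 6 = 3(18g^3 + 18g^2 - 5g - 2).

3(18g^3 + 18g^2 - 5g - 2)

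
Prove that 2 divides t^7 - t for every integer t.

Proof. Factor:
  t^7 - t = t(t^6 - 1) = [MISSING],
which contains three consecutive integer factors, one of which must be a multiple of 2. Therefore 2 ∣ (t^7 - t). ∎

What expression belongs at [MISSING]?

t^6 - 1 = (t^2 - 1)(t^4 + t^2 + 1), and t^2 - 1 = (t-1)(t+1).
So t(t^6 - 1) = (t - 1)t(t + 1)(t^4 + t^2 + 1).

(t - 1)t(t + 1)(t^4 + t^2 + 1)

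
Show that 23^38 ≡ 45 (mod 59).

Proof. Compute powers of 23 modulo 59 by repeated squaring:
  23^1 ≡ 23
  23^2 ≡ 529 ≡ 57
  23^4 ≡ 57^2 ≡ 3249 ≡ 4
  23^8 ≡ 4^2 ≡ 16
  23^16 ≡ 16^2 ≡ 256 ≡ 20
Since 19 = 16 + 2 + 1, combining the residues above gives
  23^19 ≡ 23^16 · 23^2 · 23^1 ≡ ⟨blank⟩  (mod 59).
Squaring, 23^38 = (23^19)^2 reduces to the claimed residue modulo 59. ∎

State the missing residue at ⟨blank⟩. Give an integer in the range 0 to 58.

Multiply the listed residues: 20 · 57 · 23 = 1140 → 26220.
Reducing modulo 59: 26220 = 444·59 + 24, so 23^19 ≡ 24.

24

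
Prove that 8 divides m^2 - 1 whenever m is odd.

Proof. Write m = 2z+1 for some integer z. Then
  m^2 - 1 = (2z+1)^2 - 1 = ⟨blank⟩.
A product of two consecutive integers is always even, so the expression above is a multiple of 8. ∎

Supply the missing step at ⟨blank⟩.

(2z+1)^2 - 1 = 4z^2 + 4z + 1 - 1 = 4z^2 + 4z = 4z(z+1).
Since z and z+1 are consecutive, z(z+1) is even, and 4·(even) is a multiple of 8.

4z(z + 1)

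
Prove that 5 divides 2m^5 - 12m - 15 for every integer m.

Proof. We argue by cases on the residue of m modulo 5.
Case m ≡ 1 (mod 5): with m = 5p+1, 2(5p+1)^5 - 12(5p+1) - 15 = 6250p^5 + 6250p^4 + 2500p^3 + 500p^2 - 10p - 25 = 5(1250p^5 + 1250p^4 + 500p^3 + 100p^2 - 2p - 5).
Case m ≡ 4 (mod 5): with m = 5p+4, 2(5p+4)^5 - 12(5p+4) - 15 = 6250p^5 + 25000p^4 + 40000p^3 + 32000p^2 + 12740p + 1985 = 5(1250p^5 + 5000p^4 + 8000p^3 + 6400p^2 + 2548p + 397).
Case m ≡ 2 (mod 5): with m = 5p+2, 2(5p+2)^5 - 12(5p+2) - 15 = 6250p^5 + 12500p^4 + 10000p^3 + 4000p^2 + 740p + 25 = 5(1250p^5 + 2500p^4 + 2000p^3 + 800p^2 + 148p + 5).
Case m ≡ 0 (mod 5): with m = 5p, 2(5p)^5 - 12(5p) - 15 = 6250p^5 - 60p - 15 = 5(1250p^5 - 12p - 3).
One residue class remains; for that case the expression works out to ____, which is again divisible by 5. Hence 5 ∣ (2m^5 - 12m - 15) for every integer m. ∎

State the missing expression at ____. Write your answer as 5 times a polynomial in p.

5(1250p^5 + 3750p^4 + 4500p^3 + 2700p^2 + 798p + 87)

Only m ≡ 3 (mod 5) is unaccounted for. Put m = 5p+3:
2(5p+3)^5 - 12(5p+3) - 15 expands to 6250p^5 + 18750p^4 + 22500p^3 + 13500p^2 + 3990p + 435,
and factoring out 5 leaves 5(1250p^5 + 3750p^4 + 4500p^3 + 2700p^2 + 798p + 87).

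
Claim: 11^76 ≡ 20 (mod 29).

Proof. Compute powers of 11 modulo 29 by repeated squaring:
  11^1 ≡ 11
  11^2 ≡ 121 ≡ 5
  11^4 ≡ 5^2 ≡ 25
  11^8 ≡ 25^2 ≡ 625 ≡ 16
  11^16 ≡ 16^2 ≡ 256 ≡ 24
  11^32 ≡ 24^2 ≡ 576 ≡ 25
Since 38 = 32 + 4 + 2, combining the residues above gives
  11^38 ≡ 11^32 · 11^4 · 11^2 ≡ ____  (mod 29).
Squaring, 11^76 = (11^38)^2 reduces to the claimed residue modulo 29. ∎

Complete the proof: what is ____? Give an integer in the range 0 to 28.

22

Multiply the listed residues: 25 · 25 · 5 = 625 → 3125.
Reducing modulo 29: 3125 = 107·29 + 22, so 11^38 ≡ 22.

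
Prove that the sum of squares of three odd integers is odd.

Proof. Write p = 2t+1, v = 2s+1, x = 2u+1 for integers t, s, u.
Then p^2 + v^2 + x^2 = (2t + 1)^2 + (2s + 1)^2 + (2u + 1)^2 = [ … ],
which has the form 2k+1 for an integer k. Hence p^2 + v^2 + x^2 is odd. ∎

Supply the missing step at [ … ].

(2t + 1)^2 + (2s + 1)^2 + (2u + 1)^2 = 4s^2 + 4s + 4t^2 + 4t + 4u^2 + 4u + 3
= 2(2s^2 + 2s + 2t^2 + 2t + 2u^2 + 2u + 1) + 1.
Since 2s^2 + 2s + 2t^2 + 2t + 2u^2 + 2u + 1 is an integer, the sum of squares is of the form 2k+1 for an integer k.

2(2s^2 + 2s + 2t^2 + 2t + 2u^2 + 2u + 1) + 1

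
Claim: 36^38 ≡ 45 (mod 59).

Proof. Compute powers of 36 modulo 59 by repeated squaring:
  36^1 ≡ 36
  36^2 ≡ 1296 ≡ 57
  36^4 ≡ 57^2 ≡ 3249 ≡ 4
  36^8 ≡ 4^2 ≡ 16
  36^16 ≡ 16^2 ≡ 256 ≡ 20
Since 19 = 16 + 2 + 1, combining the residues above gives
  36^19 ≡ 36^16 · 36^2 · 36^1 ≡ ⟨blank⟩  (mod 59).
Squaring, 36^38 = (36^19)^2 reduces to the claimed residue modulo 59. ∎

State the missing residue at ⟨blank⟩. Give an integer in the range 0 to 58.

36^16 · 36^2 · 36^1 ≡ 20 · 57 · 36 = 41040.
41040 mod 59 = 35, so 36^19 ≡ 35 (mod 59).

35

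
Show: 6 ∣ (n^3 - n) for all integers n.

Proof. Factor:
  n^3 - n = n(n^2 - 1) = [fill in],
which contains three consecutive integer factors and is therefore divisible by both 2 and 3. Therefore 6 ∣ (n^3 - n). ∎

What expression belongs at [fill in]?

n(n^2 - 1) = n(n - 1)(n + 1) = (n - 1)n(n + 1).
These three factors are consecutive integers, so their product is divisible by 6.

(n - 1)n(n + 1)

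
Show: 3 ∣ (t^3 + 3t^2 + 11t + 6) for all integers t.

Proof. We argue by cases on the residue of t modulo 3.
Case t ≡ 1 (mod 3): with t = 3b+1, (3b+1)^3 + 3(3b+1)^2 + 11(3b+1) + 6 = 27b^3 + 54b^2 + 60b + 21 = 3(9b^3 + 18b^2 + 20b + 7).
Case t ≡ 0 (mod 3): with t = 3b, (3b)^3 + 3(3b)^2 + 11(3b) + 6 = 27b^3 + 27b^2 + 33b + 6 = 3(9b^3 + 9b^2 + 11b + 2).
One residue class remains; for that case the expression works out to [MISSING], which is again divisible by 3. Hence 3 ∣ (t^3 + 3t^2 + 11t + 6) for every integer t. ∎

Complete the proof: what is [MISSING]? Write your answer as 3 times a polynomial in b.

3(9b^3 + 27b^2 + 35b + 16)

Only t ≡ 2 (mod 3) is unaccounted for. Put t = 3b+2:
(3b+2)^3 + 3(3b+2)^2 + 11(3b+2) + 6 expands to 27b^3 + 81b^2 + 105b + 48,
and factoring out 3 leaves 3(9b^3 + 27b^2 + 35b + 16).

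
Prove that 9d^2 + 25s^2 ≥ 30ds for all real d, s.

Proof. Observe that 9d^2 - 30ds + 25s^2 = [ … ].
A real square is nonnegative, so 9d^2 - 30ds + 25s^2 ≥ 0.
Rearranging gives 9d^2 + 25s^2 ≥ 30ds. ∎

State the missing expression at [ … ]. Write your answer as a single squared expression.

(3d - 5s)^2

The leading and trailing coefficients are 3^2 and 5^2, and 30 = 2·3·5, so the trinomial is (3d - 5s)^2.
Hence 9d^2 - 30ds + 25s^2 ≥ 0.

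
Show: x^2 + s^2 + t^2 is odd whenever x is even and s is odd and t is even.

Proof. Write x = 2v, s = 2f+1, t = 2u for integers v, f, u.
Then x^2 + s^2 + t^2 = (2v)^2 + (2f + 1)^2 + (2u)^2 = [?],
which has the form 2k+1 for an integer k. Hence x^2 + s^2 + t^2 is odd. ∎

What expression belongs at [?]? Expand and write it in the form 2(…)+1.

2(2f^2 + 2f + 2u^2 + 2v^2) + 1

Expanding: (2v)^2 + (2f + 1)^2 + (2u)^2 = 4f^2 + 4f + 4u^2 + 4v^2 + 1.
Every term except the constant is even, so this is 2(2f^2 + 2f + 2u^2 + 2v^2) + 1,
and 2f^2 + 2f + 2u^2 + 2v^2 ∈ ℤ gives the required form.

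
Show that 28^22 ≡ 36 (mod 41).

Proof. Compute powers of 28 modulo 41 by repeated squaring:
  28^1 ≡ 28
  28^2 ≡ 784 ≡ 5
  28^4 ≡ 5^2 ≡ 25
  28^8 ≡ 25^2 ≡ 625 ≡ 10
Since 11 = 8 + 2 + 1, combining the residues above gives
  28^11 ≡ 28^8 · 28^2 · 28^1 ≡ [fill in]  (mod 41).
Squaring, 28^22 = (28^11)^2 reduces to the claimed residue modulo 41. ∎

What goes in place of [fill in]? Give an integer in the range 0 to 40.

Multiply the listed residues: 10 · 5 · 28 = 50 → 1400.
Reducing modulo 41: 1400 = 34·41 + 6, so 28^11 ≡ 6.

6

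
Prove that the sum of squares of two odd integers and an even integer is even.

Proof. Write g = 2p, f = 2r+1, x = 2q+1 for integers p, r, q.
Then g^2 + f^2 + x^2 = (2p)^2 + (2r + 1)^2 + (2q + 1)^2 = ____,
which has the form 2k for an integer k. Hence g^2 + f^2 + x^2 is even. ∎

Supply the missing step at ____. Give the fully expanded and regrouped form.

Expanding: (2p)^2 + (2r + 1)^2 + (2q + 1)^2 = 4p^2 + 4q^2 + 4q + 4r^2 + 4r + 2.
Every term is even; pulling out the factor of 2 gives 2(2p^2 + 2q^2 + 2q + 2r^2 + 2r + 1).

2(2p^2 + 2q^2 + 2q + 2r^2 + 2r + 1)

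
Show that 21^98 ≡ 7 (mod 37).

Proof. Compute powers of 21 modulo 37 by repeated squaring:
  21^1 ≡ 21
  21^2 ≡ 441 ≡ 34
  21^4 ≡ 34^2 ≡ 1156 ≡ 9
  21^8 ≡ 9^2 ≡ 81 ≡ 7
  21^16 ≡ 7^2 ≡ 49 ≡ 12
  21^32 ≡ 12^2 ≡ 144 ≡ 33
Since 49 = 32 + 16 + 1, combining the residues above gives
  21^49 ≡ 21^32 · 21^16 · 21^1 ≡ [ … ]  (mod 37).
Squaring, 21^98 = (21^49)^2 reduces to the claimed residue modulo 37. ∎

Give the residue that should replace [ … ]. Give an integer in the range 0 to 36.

Multiply the listed residues: 33 · 12 · 21 = 396 → 8316.
Reducing modulo 37: 8316 = 224·37 + 28, so 21^49 ≡ 28.

28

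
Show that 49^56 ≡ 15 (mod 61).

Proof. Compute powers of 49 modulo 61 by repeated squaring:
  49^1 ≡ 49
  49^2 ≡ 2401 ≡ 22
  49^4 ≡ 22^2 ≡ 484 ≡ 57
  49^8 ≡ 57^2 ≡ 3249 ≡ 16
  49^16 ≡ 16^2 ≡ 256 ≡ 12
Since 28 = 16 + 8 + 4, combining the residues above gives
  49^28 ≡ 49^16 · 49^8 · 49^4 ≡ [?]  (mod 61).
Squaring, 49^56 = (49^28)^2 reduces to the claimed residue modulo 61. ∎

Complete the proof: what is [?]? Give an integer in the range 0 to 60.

25

49^16 · 49^8 · 49^4 ≡ 12 · 16 · 57 = 10944.
10944 mod 61 = 25, so 49^28 ≡ 25 (mod 61).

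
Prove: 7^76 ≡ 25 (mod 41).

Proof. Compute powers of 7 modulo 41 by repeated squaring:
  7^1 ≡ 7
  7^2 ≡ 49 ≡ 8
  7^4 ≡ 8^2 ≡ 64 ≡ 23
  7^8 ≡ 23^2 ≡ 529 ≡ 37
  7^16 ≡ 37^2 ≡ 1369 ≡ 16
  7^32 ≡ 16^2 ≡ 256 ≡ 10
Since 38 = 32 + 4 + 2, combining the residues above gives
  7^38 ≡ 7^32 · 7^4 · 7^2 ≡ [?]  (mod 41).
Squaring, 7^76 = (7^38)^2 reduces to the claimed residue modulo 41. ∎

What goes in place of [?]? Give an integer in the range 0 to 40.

36

7^32 · 7^4 · 7^2 ≡ 10 · 23 · 8 = 1840.
1840 mod 41 = 36, so 7^38 ≡ 36 (mod 41).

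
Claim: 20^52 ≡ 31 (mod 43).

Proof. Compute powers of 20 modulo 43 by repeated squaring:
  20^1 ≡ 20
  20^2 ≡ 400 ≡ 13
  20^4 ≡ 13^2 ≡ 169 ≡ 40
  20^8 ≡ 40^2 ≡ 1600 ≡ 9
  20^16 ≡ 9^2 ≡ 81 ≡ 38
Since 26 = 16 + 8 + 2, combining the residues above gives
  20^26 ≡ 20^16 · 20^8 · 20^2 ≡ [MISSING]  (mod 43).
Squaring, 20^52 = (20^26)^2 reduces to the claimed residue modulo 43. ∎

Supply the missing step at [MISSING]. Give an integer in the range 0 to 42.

Multiply the listed residues: 38 · 9 · 13 = 342 → 4446.
Reducing modulo 43: 4446 = 103·43 + 17, so 20^26 ≡ 17.

17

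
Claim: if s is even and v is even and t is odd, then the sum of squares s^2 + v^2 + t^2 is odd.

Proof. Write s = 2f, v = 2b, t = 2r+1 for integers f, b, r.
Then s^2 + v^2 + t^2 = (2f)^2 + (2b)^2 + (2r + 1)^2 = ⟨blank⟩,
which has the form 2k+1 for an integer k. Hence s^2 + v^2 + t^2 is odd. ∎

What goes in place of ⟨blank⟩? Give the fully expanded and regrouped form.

Expanding: (2f)^2 + (2b)^2 + (2r + 1)^2 = 4b^2 + 4f^2 + 4r^2 + 4r + 1.
Every term except the constant is even, so this is 2(2b^2 + 2f^2 + 2r^2 + 2r) + 1,
and 2b^2 + 2f^2 + 2r^2 + 2r ∈ ℤ gives the required form.

2(2b^2 + 2f^2 + 2r^2 + 2r) + 1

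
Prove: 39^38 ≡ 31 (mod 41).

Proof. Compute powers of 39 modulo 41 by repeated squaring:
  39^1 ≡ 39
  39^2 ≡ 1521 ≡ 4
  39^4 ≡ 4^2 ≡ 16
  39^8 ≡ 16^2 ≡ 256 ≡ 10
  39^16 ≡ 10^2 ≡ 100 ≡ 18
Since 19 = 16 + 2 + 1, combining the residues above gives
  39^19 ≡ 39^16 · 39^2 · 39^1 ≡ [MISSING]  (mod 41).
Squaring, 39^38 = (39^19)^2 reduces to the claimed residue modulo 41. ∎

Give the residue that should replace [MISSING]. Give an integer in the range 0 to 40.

39^16 · 39^2 · 39^1 ≡ 18 · 4 · 39 = 2808.
2808 mod 41 = 20, so 39^19 ≡ 20 (mod 41).

20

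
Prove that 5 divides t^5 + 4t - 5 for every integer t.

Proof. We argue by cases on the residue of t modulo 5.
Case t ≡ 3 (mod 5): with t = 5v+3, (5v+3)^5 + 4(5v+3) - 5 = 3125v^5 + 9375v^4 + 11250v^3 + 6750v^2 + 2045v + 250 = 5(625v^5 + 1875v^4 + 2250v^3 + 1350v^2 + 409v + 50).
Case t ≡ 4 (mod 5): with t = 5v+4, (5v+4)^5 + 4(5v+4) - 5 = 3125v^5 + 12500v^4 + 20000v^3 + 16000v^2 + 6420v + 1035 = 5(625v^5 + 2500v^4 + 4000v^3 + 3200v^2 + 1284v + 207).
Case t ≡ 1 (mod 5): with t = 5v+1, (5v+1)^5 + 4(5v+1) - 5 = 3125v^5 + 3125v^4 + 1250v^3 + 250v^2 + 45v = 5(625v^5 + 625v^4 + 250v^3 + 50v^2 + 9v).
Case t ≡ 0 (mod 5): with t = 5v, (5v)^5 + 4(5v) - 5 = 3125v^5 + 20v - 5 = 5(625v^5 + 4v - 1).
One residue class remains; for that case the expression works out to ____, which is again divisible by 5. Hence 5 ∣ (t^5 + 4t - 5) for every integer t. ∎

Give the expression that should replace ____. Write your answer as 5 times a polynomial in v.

Only t ≡ 2 (mod 5) is unaccounted for. Put t = 5v+2:
(5v+2)^5 + 4(5v+2) - 5 expands to 3125v^5 + 6250v^4 + 5000v^3 + 2000v^2 + 420v + 35,
and factoring out 5 leaves 5(625v^5 + 1250v^4 + 1000v^3 + 400v^2 + 84v + 7).

5(625v^5 + 1250v^4 + 1000v^3 + 400v^2 + 84v + 7)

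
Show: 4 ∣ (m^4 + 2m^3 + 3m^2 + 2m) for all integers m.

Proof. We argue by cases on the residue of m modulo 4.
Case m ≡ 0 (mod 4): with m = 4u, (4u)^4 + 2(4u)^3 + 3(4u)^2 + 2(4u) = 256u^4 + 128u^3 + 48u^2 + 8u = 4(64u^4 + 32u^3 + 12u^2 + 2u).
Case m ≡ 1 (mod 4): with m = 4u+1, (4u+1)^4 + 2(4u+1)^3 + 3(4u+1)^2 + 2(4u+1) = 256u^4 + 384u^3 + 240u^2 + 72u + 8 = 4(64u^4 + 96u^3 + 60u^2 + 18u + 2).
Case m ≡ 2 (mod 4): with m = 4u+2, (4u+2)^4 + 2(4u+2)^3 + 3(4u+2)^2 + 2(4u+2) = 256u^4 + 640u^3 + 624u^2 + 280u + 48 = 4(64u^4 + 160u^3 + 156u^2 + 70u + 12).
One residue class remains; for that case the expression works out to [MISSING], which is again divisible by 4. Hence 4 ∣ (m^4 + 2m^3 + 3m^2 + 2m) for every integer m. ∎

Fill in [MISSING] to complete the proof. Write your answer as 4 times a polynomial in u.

Only m ≡ 3 (mod 4) is unaccounted for. Put m = 4u+3:
(4u+3)^4 + 2(4u+3)^3 + 3(4u+3)^2 + 2(4u+3) expands to 256u^4 + 896u^3 + 1200u^2 + 728u + 168,
and factoring out 4 leaves 4(64u^4 + 224u^3 + 300u^2 + 182u + 42).

4(64u^4 + 224u^3 + 300u^2 + 182u + 42)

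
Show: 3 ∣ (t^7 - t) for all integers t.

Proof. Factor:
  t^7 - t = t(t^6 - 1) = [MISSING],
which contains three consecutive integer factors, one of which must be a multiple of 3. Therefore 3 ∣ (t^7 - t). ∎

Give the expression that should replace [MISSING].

t^6 - 1 = (t^2 - 1)(t^4 + t^2 + 1), and t^2 - 1 = (t-1)(t+1).
So t(t^6 - 1) = (t - 1)t(t + 1)(t^4 + t^2 + 1).

(t - 1)t(t + 1)(t^4 + t^2 + 1)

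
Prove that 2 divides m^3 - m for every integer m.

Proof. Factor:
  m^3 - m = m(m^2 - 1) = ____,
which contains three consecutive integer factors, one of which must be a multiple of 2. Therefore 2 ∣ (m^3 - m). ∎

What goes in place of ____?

(m - 1)m(m + 1)

m(m^2 - 1) = m(m - 1)(m + 1) = (m - 1)m(m + 1).
These three factors are consecutive integers, so their product is divisible by 2.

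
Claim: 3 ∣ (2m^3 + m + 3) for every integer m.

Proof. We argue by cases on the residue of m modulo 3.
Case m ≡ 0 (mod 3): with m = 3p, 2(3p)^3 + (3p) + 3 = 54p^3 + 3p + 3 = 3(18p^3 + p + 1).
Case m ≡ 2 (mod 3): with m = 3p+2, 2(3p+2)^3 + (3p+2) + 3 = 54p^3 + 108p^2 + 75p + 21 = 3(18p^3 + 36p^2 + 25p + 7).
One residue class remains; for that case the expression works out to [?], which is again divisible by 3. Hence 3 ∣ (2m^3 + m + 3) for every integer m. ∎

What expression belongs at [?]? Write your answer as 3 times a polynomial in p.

The residues treated are {0, 2}, so the missing case is m ≡ 1 (mod 3); write m = 3p+1.
Then 2(3p+1)^3 + (3p+1) + 3 = 54p^3 + 54p^2 + 21p + 6 = 3(18p^3 + 18p^2 + 7p + 2).

3(18p^3 + 18p^2 + 7p + 2)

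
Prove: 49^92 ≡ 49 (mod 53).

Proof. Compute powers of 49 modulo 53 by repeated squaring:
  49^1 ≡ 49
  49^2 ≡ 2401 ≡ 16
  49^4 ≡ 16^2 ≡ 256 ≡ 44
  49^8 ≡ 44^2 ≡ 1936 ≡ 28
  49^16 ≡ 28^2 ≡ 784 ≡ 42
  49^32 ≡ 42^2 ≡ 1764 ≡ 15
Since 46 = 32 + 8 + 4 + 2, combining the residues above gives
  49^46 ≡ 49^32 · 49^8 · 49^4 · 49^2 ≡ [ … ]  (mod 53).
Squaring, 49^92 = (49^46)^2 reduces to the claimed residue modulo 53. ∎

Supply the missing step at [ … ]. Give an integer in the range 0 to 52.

46

Multiply the listed residues: 15 · 28 · 44 · 16 = 420 → 18480 → 295680.
Reducing modulo 53: 295680 = 5578·53 + 46, so 49^46 ≡ 46.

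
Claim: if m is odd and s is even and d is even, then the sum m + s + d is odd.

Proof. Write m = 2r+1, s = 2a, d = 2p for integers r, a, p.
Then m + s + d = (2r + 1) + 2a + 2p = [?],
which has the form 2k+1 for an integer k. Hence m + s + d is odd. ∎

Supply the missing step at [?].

(2r + 1) + 2a + 2p = 2a + 2p + 2r + 1
= 2(a + p + r) + 1.
Since a + p + r is an integer, the sum is of the form 2k+1 for an integer k.

2(a + p + r) + 1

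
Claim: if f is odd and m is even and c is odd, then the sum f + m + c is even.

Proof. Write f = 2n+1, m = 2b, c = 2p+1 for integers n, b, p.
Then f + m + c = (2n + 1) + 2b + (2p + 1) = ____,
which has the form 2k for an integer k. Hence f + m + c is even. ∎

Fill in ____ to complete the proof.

(2n + 1) + 2b + (2p + 1) = 2b + 2n + 2p + 2
= 2(b + n + p + 1).
Since b + n + p + 1 is an integer, the sum is of the form 2k for an integer k.

2(b + n + p + 1)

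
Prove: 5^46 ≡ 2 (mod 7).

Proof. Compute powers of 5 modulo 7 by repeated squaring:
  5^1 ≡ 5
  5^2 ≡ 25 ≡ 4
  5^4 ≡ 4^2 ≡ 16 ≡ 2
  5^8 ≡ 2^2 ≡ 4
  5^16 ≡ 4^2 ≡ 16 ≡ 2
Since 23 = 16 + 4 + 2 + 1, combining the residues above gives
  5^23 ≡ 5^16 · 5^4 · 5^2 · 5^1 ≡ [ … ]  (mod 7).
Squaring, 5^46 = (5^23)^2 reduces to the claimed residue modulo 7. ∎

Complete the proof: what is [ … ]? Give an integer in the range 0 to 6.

Multiply the listed residues: 2 · 2 · 4 · 5 = 4 → 16 → 80.
Reducing modulo 7: 80 = 11·7 + 3, so 5^23 ≡ 3.

3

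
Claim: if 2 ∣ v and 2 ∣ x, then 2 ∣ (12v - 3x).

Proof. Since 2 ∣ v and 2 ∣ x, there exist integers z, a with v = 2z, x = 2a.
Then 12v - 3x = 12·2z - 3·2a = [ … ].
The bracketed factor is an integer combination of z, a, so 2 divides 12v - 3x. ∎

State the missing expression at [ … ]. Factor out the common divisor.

Each term has a factor of 2: 12·2z - 3·2a = 2·(-3a + 12z).
Since -3a + 12z is an integer, 2 ∣ (12v - 3x).

2(-3a + 12z)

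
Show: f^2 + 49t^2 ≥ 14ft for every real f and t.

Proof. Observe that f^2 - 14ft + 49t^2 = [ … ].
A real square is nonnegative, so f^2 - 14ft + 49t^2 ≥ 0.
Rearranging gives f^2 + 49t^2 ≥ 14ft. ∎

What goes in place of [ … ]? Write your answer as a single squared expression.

The leading and trailing coefficients are 1^2 and 7^2, and 14 = 2·1·7, so the trinomial is (f - 7t)^2.
Hence f^2 - 14ft + 49t^2 ≥ 0.

(f - 7t)^2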